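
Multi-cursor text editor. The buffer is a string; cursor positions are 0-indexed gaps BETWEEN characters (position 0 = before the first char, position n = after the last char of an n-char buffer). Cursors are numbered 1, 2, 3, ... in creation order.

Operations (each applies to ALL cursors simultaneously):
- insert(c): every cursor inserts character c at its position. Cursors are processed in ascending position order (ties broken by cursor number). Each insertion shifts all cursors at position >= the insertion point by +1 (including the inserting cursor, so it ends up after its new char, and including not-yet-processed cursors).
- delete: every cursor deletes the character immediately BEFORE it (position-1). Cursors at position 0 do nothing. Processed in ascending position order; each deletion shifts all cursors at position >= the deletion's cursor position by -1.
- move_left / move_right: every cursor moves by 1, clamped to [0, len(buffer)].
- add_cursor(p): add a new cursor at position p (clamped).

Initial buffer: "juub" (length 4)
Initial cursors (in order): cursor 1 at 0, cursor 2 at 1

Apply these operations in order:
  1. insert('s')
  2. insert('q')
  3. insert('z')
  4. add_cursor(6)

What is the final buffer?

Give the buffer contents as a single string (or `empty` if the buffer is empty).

After op 1 (insert('s')): buffer="sjsuub" (len 6), cursors c1@1 c2@3, authorship 1.2...
After op 2 (insert('q')): buffer="sqjsquub" (len 8), cursors c1@2 c2@5, authorship 11.22...
After op 3 (insert('z')): buffer="sqzjsqzuub" (len 10), cursors c1@3 c2@7, authorship 111.222...
After op 4 (add_cursor(6)): buffer="sqzjsqzuub" (len 10), cursors c1@3 c3@6 c2@7, authorship 111.222...

Answer: sqzjsqzuub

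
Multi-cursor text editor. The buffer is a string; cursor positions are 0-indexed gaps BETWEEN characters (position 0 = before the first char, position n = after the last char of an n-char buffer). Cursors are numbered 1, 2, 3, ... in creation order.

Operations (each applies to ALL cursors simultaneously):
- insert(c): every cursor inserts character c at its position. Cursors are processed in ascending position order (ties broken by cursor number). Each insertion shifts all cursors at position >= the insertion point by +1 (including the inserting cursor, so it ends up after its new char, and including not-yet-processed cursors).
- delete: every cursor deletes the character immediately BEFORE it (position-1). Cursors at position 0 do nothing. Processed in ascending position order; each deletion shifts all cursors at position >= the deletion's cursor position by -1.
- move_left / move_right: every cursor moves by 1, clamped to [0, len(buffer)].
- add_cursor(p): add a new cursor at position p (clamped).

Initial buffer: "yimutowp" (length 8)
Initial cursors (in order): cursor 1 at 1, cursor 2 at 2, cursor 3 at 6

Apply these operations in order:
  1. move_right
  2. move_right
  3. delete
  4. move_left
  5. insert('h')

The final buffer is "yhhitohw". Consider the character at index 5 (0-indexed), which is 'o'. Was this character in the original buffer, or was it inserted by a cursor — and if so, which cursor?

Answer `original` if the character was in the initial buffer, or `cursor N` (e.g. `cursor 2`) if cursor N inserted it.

Answer: original

Derivation:
After op 1 (move_right): buffer="yimutowp" (len 8), cursors c1@2 c2@3 c3@7, authorship ........
After op 2 (move_right): buffer="yimutowp" (len 8), cursors c1@3 c2@4 c3@8, authorship ........
After op 3 (delete): buffer="yitow" (len 5), cursors c1@2 c2@2 c3@5, authorship .....
After op 4 (move_left): buffer="yitow" (len 5), cursors c1@1 c2@1 c3@4, authorship .....
After op 5 (insert('h')): buffer="yhhitohw" (len 8), cursors c1@3 c2@3 c3@7, authorship .12...3.
Authorship (.=original, N=cursor N): . 1 2 . . . 3 .
Index 5: author = original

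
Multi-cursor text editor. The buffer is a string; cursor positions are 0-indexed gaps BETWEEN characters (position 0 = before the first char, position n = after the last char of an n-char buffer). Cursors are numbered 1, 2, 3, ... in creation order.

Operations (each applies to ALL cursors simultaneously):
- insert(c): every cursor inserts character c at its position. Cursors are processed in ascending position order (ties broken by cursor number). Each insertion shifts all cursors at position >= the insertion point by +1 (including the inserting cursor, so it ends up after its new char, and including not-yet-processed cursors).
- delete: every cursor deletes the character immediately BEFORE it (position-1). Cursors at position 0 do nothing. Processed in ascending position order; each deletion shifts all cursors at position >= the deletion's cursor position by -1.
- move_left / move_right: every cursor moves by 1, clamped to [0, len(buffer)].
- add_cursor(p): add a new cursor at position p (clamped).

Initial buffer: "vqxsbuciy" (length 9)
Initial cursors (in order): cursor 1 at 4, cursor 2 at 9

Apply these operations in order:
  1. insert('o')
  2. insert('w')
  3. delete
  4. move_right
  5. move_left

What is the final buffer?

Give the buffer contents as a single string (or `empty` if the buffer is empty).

Answer: vqxsobuciyo

Derivation:
After op 1 (insert('o')): buffer="vqxsobuciyo" (len 11), cursors c1@5 c2@11, authorship ....1.....2
After op 2 (insert('w')): buffer="vqxsowbuciyow" (len 13), cursors c1@6 c2@13, authorship ....11.....22
After op 3 (delete): buffer="vqxsobuciyo" (len 11), cursors c1@5 c2@11, authorship ....1.....2
After op 4 (move_right): buffer="vqxsobuciyo" (len 11), cursors c1@6 c2@11, authorship ....1.....2
After op 5 (move_left): buffer="vqxsobuciyo" (len 11), cursors c1@5 c2@10, authorship ....1.....2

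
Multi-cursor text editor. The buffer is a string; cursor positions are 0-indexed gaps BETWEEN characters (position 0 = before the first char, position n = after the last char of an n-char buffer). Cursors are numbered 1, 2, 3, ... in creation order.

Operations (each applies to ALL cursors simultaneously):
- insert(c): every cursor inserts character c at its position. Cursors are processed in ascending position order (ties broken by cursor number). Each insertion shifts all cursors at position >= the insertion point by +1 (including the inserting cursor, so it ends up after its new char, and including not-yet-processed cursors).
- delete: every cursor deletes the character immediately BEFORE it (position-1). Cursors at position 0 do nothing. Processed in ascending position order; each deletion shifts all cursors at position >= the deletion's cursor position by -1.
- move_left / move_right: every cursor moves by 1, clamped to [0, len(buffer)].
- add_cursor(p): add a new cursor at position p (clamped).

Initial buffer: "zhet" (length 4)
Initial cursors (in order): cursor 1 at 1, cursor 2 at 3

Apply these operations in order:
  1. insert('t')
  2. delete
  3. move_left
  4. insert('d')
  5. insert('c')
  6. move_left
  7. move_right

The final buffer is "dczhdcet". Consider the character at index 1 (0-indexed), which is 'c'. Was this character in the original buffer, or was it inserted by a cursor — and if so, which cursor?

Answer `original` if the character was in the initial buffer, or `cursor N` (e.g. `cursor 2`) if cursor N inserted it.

Answer: cursor 1

Derivation:
After op 1 (insert('t')): buffer="zthett" (len 6), cursors c1@2 c2@5, authorship .1..2.
After op 2 (delete): buffer="zhet" (len 4), cursors c1@1 c2@3, authorship ....
After op 3 (move_left): buffer="zhet" (len 4), cursors c1@0 c2@2, authorship ....
After op 4 (insert('d')): buffer="dzhdet" (len 6), cursors c1@1 c2@4, authorship 1..2..
After op 5 (insert('c')): buffer="dczhdcet" (len 8), cursors c1@2 c2@6, authorship 11..22..
After op 6 (move_left): buffer="dczhdcet" (len 8), cursors c1@1 c2@5, authorship 11..22..
After op 7 (move_right): buffer="dczhdcet" (len 8), cursors c1@2 c2@6, authorship 11..22..
Authorship (.=original, N=cursor N): 1 1 . . 2 2 . .
Index 1: author = 1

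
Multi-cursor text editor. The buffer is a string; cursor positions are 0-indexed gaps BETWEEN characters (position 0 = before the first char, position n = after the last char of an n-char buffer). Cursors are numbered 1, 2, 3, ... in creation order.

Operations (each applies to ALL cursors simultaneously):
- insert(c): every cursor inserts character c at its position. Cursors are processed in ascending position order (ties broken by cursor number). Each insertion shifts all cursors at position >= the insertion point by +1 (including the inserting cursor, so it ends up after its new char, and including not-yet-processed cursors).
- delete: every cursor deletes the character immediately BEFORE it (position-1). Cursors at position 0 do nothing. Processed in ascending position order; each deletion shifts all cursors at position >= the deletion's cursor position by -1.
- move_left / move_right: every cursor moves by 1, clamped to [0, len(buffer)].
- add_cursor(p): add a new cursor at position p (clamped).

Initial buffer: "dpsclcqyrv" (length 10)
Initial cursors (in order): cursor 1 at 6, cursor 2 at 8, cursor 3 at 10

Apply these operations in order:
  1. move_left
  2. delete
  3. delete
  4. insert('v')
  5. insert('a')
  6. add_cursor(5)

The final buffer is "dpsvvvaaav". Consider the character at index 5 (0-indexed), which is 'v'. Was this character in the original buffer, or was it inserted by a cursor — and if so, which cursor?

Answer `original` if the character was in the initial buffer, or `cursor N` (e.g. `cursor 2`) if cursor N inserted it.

After op 1 (move_left): buffer="dpsclcqyrv" (len 10), cursors c1@5 c2@7 c3@9, authorship ..........
After op 2 (delete): buffer="dpsccyv" (len 7), cursors c1@4 c2@5 c3@6, authorship .......
After op 3 (delete): buffer="dpsv" (len 4), cursors c1@3 c2@3 c3@3, authorship ....
After op 4 (insert('v')): buffer="dpsvvvv" (len 7), cursors c1@6 c2@6 c3@6, authorship ...123.
After op 5 (insert('a')): buffer="dpsvvvaaav" (len 10), cursors c1@9 c2@9 c3@9, authorship ...123123.
After op 6 (add_cursor(5)): buffer="dpsvvvaaav" (len 10), cursors c4@5 c1@9 c2@9 c3@9, authorship ...123123.
Authorship (.=original, N=cursor N): . . . 1 2 3 1 2 3 .
Index 5: author = 3

Answer: cursor 3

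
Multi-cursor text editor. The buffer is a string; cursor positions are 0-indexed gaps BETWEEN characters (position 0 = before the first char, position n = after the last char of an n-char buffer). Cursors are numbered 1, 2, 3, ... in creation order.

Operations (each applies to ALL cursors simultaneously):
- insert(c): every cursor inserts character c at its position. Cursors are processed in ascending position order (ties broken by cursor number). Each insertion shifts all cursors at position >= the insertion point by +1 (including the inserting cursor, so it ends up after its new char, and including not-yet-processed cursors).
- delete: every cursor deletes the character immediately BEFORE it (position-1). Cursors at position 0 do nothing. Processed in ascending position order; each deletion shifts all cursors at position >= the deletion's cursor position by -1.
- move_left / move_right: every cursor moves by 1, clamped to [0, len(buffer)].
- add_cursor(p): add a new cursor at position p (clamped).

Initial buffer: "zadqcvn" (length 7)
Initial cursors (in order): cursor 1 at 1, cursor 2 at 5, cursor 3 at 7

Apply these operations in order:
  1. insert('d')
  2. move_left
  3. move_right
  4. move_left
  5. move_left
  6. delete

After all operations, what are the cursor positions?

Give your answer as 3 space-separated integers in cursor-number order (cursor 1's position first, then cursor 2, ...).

After op 1 (insert('d')): buffer="zdadqcdvnd" (len 10), cursors c1@2 c2@7 c3@10, authorship .1....2..3
After op 2 (move_left): buffer="zdadqcdvnd" (len 10), cursors c1@1 c2@6 c3@9, authorship .1....2..3
After op 3 (move_right): buffer="zdadqcdvnd" (len 10), cursors c1@2 c2@7 c3@10, authorship .1....2..3
After op 4 (move_left): buffer="zdadqcdvnd" (len 10), cursors c1@1 c2@6 c3@9, authorship .1....2..3
After op 5 (move_left): buffer="zdadqcdvnd" (len 10), cursors c1@0 c2@5 c3@8, authorship .1....2..3
After op 6 (delete): buffer="zdadcdnd" (len 8), cursors c1@0 c2@4 c3@6, authorship .1...2.3

Answer: 0 4 6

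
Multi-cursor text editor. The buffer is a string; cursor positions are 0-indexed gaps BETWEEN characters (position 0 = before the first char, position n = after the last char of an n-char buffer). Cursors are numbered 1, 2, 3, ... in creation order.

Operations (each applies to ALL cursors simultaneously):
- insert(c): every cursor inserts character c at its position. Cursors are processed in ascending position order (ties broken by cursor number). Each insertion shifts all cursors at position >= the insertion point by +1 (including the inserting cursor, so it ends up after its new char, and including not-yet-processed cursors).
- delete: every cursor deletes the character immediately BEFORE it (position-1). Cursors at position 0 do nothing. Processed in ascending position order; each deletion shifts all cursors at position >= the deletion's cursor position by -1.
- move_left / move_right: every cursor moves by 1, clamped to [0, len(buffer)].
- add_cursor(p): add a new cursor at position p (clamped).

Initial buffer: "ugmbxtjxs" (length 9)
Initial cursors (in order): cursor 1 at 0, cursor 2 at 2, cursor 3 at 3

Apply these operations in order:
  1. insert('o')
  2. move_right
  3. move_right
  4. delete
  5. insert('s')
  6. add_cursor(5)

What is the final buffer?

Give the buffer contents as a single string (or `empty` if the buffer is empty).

Answer: ousomsbstjxs

Derivation:
After op 1 (insert('o')): buffer="ougomobxtjxs" (len 12), cursors c1@1 c2@4 c3@6, authorship 1..2.3......
After op 2 (move_right): buffer="ougomobxtjxs" (len 12), cursors c1@2 c2@5 c3@7, authorship 1..2.3......
After op 3 (move_right): buffer="ougomobxtjxs" (len 12), cursors c1@3 c2@6 c3@8, authorship 1..2.3......
After op 4 (delete): buffer="ouombtjxs" (len 9), cursors c1@2 c2@4 c3@5, authorship 1.2......
After op 5 (insert('s')): buffer="ousomsbstjxs" (len 12), cursors c1@3 c2@6 c3@8, authorship 1.12.2.3....
After op 6 (add_cursor(5)): buffer="ousomsbstjxs" (len 12), cursors c1@3 c4@5 c2@6 c3@8, authorship 1.12.2.3....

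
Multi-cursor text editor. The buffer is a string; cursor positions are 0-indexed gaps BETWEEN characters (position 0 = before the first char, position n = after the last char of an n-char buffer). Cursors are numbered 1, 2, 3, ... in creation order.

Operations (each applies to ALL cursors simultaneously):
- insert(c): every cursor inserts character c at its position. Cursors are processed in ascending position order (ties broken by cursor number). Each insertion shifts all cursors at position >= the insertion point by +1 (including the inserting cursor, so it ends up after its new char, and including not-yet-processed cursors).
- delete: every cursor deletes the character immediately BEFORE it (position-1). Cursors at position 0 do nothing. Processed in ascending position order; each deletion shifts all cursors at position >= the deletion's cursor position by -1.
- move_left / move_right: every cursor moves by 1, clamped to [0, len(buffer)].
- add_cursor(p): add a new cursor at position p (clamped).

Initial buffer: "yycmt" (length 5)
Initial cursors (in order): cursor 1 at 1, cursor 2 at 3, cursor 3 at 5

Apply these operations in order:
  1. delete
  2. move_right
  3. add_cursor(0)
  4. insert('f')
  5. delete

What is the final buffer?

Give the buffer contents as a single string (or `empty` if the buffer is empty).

Answer: ym

Derivation:
After op 1 (delete): buffer="ym" (len 2), cursors c1@0 c2@1 c3@2, authorship ..
After op 2 (move_right): buffer="ym" (len 2), cursors c1@1 c2@2 c3@2, authorship ..
After op 3 (add_cursor(0)): buffer="ym" (len 2), cursors c4@0 c1@1 c2@2 c3@2, authorship ..
After op 4 (insert('f')): buffer="fyfmff" (len 6), cursors c4@1 c1@3 c2@6 c3@6, authorship 4.1.23
After op 5 (delete): buffer="ym" (len 2), cursors c4@0 c1@1 c2@2 c3@2, authorship ..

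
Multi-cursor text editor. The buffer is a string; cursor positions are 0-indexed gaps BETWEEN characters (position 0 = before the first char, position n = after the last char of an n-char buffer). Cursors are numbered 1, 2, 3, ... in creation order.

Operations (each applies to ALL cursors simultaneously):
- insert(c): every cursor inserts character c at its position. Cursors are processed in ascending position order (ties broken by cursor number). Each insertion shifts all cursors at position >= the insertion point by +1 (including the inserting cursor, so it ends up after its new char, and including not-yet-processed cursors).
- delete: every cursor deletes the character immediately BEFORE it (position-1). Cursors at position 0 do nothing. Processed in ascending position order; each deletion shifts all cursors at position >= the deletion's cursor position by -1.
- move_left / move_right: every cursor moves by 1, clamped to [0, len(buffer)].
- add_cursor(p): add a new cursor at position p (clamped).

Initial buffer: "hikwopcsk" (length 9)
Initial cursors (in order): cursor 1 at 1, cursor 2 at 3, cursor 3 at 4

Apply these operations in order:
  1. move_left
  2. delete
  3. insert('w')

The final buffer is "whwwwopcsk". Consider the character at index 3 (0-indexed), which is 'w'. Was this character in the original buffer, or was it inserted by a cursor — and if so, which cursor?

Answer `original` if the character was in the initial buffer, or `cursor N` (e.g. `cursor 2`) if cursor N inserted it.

Answer: cursor 3

Derivation:
After op 1 (move_left): buffer="hikwopcsk" (len 9), cursors c1@0 c2@2 c3@3, authorship .........
After op 2 (delete): buffer="hwopcsk" (len 7), cursors c1@0 c2@1 c3@1, authorship .......
After op 3 (insert('w')): buffer="whwwwopcsk" (len 10), cursors c1@1 c2@4 c3@4, authorship 1.23......
Authorship (.=original, N=cursor N): 1 . 2 3 . . . . . .
Index 3: author = 3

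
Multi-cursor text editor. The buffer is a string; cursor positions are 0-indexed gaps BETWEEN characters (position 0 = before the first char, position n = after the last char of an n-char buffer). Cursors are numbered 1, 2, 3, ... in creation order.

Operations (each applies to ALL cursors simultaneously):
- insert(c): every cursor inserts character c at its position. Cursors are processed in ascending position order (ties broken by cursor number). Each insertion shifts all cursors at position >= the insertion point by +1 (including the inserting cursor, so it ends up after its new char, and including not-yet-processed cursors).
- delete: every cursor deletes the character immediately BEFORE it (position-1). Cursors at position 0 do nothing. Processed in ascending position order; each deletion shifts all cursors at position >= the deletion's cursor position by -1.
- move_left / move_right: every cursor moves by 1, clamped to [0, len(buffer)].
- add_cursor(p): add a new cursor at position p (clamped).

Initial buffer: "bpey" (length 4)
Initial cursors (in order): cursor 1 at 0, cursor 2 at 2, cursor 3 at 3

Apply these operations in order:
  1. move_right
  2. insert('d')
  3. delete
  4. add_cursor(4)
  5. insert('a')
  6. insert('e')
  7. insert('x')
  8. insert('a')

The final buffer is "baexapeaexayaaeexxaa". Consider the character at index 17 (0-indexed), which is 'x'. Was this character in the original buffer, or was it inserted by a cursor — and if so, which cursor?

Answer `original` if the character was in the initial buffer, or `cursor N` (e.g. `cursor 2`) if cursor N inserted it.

Answer: cursor 4

Derivation:
After op 1 (move_right): buffer="bpey" (len 4), cursors c1@1 c2@3 c3@4, authorship ....
After op 2 (insert('d')): buffer="bdpedyd" (len 7), cursors c1@2 c2@5 c3@7, authorship .1..2.3
After op 3 (delete): buffer="bpey" (len 4), cursors c1@1 c2@3 c3@4, authorship ....
After op 4 (add_cursor(4)): buffer="bpey" (len 4), cursors c1@1 c2@3 c3@4 c4@4, authorship ....
After op 5 (insert('a')): buffer="bapeayaa" (len 8), cursors c1@2 c2@5 c3@8 c4@8, authorship .1..2.34
After op 6 (insert('e')): buffer="baepeaeyaaee" (len 12), cursors c1@3 c2@7 c3@12 c4@12, authorship .11..22.3434
After op 7 (insert('x')): buffer="baexpeaexyaaeexx" (len 16), cursors c1@4 c2@9 c3@16 c4@16, authorship .111..222.343434
After op 8 (insert('a')): buffer="baexapeaexayaaeexxaa" (len 20), cursors c1@5 c2@11 c3@20 c4@20, authorship .1111..2222.34343434
Authorship (.=original, N=cursor N): . 1 1 1 1 . . 2 2 2 2 . 3 4 3 4 3 4 3 4
Index 17: author = 4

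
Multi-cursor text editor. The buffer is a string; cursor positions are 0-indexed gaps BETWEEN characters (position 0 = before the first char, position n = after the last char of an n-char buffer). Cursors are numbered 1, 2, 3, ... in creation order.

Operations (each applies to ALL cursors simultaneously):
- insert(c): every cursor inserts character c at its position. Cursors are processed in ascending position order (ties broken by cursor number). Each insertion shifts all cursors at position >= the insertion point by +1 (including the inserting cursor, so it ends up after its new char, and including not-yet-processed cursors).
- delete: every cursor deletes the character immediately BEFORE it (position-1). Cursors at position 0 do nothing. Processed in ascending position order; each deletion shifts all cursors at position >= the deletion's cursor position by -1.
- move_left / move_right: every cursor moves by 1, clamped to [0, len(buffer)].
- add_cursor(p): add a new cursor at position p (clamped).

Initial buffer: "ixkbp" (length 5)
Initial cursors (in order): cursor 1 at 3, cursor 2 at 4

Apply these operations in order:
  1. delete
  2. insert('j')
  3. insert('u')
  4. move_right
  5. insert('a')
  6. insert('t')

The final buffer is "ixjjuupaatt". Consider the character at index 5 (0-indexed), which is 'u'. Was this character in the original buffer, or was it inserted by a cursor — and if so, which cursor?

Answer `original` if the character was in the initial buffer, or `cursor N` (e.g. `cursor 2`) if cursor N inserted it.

Answer: cursor 2

Derivation:
After op 1 (delete): buffer="ixp" (len 3), cursors c1@2 c2@2, authorship ...
After op 2 (insert('j')): buffer="ixjjp" (len 5), cursors c1@4 c2@4, authorship ..12.
After op 3 (insert('u')): buffer="ixjjuup" (len 7), cursors c1@6 c2@6, authorship ..1212.
After op 4 (move_right): buffer="ixjjuup" (len 7), cursors c1@7 c2@7, authorship ..1212.
After op 5 (insert('a')): buffer="ixjjuupaa" (len 9), cursors c1@9 c2@9, authorship ..1212.12
After op 6 (insert('t')): buffer="ixjjuupaatt" (len 11), cursors c1@11 c2@11, authorship ..1212.1212
Authorship (.=original, N=cursor N): . . 1 2 1 2 . 1 2 1 2
Index 5: author = 2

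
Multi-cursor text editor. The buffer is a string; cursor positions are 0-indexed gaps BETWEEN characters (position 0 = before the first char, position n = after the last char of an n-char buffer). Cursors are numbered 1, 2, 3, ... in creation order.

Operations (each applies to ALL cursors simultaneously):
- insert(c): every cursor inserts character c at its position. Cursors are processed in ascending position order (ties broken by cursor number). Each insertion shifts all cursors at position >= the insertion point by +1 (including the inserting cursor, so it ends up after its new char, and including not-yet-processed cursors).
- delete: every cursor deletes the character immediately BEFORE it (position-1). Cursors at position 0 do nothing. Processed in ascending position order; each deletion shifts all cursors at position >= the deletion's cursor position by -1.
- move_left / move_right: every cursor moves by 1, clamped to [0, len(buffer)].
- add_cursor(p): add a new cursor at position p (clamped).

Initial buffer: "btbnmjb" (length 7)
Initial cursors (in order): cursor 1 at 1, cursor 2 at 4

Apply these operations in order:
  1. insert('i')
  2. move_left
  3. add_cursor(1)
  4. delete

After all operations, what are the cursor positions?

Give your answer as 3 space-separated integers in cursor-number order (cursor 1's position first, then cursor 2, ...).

Answer: 0 3 0

Derivation:
After op 1 (insert('i')): buffer="bitbnimjb" (len 9), cursors c1@2 c2@6, authorship .1...2...
After op 2 (move_left): buffer="bitbnimjb" (len 9), cursors c1@1 c2@5, authorship .1...2...
After op 3 (add_cursor(1)): buffer="bitbnimjb" (len 9), cursors c1@1 c3@1 c2@5, authorship .1...2...
After op 4 (delete): buffer="itbimjb" (len 7), cursors c1@0 c3@0 c2@3, authorship 1..2...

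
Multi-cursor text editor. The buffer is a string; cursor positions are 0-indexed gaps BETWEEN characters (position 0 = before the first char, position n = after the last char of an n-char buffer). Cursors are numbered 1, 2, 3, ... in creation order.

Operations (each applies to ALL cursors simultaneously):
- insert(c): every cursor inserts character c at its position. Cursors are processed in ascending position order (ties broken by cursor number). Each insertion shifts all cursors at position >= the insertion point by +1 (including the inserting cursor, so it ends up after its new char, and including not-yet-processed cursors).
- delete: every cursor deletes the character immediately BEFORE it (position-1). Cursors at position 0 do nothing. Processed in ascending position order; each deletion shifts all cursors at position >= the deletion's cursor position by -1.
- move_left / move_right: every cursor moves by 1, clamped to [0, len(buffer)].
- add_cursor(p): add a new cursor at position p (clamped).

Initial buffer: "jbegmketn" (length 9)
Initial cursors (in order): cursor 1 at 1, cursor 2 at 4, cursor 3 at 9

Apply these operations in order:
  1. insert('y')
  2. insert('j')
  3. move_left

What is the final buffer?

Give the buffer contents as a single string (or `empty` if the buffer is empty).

After op 1 (insert('y')): buffer="jybegymketny" (len 12), cursors c1@2 c2@6 c3@12, authorship .1...2.....3
After op 2 (insert('j')): buffer="jyjbegyjmketnyj" (len 15), cursors c1@3 c2@8 c3@15, authorship .11...22.....33
After op 3 (move_left): buffer="jyjbegyjmketnyj" (len 15), cursors c1@2 c2@7 c3@14, authorship .11...22.....33

Answer: jyjbegyjmketnyj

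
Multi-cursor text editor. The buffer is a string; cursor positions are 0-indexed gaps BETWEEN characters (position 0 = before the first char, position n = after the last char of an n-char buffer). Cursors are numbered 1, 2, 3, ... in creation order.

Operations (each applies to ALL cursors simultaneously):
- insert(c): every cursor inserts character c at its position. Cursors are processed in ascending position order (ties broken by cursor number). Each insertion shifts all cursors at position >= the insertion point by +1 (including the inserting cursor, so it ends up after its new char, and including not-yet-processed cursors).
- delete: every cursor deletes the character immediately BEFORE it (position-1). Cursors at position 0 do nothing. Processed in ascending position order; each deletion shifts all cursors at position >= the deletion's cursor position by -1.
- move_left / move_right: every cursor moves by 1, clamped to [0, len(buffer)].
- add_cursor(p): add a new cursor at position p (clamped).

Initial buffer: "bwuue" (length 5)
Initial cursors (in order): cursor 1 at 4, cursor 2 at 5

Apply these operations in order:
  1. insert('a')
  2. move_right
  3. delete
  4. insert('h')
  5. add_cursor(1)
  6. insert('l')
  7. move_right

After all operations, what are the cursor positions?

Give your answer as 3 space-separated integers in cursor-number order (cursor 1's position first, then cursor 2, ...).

After op 1 (insert('a')): buffer="bwuuaea" (len 7), cursors c1@5 c2@7, authorship ....1.2
After op 2 (move_right): buffer="bwuuaea" (len 7), cursors c1@6 c2@7, authorship ....1.2
After op 3 (delete): buffer="bwuua" (len 5), cursors c1@5 c2@5, authorship ....1
After op 4 (insert('h')): buffer="bwuuahh" (len 7), cursors c1@7 c2@7, authorship ....112
After op 5 (add_cursor(1)): buffer="bwuuahh" (len 7), cursors c3@1 c1@7 c2@7, authorship ....112
After op 6 (insert('l')): buffer="blwuuahhll" (len 10), cursors c3@2 c1@10 c2@10, authorship .3...11212
After op 7 (move_right): buffer="blwuuahhll" (len 10), cursors c3@3 c1@10 c2@10, authorship .3...11212

Answer: 10 10 3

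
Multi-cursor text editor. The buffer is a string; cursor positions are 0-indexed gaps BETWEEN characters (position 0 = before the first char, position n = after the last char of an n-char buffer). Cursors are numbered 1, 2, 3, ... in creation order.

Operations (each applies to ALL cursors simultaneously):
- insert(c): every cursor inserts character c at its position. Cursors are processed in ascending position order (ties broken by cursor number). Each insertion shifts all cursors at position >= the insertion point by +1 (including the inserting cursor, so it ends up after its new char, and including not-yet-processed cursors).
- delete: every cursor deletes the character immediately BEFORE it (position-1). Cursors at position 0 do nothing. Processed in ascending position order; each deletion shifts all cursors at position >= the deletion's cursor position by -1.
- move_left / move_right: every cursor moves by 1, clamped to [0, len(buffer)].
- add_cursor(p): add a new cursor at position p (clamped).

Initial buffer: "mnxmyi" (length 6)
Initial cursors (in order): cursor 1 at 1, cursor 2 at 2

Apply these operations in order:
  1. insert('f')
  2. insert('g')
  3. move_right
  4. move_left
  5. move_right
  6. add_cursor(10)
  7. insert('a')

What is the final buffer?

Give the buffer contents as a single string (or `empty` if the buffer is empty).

Answer: mfgnafgxamyia

Derivation:
After op 1 (insert('f')): buffer="mfnfxmyi" (len 8), cursors c1@2 c2@4, authorship .1.2....
After op 2 (insert('g')): buffer="mfgnfgxmyi" (len 10), cursors c1@3 c2@6, authorship .11.22....
After op 3 (move_right): buffer="mfgnfgxmyi" (len 10), cursors c1@4 c2@7, authorship .11.22....
After op 4 (move_left): buffer="mfgnfgxmyi" (len 10), cursors c1@3 c2@6, authorship .11.22....
After op 5 (move_right): buffer="mfgnfgxmyi" (len 10), cursors c1@4 c2@7, authorship .11.22....
After op 6 (add_cursor(10)): buffer="mfgnfgxmyi" (len 10), cursors c1@4 c2@7 c3@10, authorship .11.22....
After op 7 (insert('a')): buffer="mfgnafgxamyia" (len 13), cursors c1@5 c2@9 c3@13, authorship .11.122.2...3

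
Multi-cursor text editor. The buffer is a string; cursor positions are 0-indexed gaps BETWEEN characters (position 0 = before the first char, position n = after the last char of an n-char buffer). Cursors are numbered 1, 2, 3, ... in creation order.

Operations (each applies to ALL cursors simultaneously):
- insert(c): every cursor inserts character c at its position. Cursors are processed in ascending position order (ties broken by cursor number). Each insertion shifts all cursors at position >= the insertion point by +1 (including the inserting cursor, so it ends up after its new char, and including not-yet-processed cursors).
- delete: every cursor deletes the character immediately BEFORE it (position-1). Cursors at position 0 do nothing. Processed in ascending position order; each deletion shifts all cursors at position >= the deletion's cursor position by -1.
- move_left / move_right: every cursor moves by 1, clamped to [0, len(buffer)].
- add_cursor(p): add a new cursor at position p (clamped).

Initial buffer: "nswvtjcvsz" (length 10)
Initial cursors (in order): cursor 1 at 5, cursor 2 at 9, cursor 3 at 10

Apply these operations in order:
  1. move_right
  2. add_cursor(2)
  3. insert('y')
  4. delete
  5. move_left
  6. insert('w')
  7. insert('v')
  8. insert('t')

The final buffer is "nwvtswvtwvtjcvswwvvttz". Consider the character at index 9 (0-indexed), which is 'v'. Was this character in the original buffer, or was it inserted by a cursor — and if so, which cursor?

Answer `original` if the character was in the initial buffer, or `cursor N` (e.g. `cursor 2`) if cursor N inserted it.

After op 1 (move_right): buffer="nswvtjcvsz" (len 10), cursors c1@6 c2@10 c3@10, authorship ..........
After op 2 (add_cursor(2)): buffer="nswvtjcvsz" (len 10), cursors c4@2 c1@6 c2@10 c3@10, authorship ..........
After op 3 (insert('y')): buffer="nsywvtjycvszyy" (len 14), cursors c4@3 c1@8 c2@14 c3@14, authorship ..4....1....23
After op 4 (delete): buffer="nswvtjcvsz" (len 10), cursors c4@2 c1@6 c2@10 c3@10, authorship ..........
After op 5 (move_left): buffer="nswvtjcvsz" (len 10), cursors c4@1 c1@5 c2@9 c3@9, authorship ..........
After op 6 (insert('w')): buffer="nwswvtwjcvswwz" (len 14), cursors c4@2 c1@7 c2@13 c3@13, authorship .4....1....23.
After op 7 (insert('v')): buffer="nwvswvtwvjcvswwvvz" (len 18), cursors c4@3 c1@9 c2@17 c3@17, authorship .44....11....2323.
After op 8 (insert('t')): buffer="nwvtswvtwvtjcvswwvvttz" (len 22), cursors c4@4 c1@11 c2@21 c3@21, authorship .444....111....232323.
Authorship (.=original, N=cursor N): . 4 4 4 . . . . 1 1 1 . . . . 2 3 2 3 2 3 .
Index 9: author = 1

Answer: cursor 1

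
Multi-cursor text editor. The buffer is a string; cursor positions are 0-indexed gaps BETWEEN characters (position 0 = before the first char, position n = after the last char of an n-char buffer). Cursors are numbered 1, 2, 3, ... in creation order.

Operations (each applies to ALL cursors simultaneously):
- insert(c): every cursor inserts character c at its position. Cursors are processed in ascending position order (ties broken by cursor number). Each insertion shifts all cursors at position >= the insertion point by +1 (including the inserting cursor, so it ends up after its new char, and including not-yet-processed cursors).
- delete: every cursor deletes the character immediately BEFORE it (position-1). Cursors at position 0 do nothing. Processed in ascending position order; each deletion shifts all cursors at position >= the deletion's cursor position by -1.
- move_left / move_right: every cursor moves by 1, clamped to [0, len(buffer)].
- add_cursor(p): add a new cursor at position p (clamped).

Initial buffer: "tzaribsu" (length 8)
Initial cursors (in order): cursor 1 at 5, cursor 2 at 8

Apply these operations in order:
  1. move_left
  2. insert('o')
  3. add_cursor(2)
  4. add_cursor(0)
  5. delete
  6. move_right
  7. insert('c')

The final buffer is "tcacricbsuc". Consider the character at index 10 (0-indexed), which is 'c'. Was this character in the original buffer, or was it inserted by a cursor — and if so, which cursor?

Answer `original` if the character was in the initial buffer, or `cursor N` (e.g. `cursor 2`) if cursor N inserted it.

Answer: cursor 2

Derivation:
After op 1 (move_left): buffer="tzaribsu" (len 8), cursors c1@4 c2@7, authorship ........
After op 2 (insert('o')): buffer="tzaroibsou" (len 10), cursors c1@5 c2@9, authorship ....1...2.
After op 3 (add_cursor(2)): buffer="tzaroibsou" (len 10), cursors c3@2 c1@5 c2@9, authorship ....1...2.
After op 4 (add_cursor(0)): buffer="tzaroibsou" (len 10), cursors c4@0 c3@2 c1@5 c2@9, authorship ....1...2.
After op 5 (delete): buffer="taribsu" (len 7), cursors c4@0 c3@1 c1@3 c2@6, authorship .......
After op 6 (move_right): buffer="taribsu" (len 7), cursors c4@1 c3@2 c1@4 c2@7, authorship .......
After op 7 (insert('c')): buffer="tcacricbsuc" (len 11), cursors c4@2 c3@4 c1@7 c2@11, authorship .4.3..1...2
Authorship (.=original, N=cursor N): . 4 . 3 . . 1 . . . 2
Index 10: author = 2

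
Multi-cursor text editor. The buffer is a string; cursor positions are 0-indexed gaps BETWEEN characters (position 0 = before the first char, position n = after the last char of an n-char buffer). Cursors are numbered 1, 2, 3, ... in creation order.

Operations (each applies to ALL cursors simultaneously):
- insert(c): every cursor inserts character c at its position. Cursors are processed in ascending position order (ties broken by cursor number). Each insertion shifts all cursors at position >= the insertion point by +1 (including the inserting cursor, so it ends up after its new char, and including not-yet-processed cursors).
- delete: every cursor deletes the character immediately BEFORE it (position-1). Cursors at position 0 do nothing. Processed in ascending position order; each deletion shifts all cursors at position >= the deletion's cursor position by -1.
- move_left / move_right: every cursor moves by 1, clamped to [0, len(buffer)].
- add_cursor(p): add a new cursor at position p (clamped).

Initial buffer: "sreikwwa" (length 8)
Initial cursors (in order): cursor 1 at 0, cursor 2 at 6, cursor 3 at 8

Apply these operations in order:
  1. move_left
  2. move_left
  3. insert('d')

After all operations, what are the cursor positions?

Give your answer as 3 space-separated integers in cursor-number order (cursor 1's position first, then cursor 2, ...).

After op 1 (move_left): buffer="sreikwwa" (len 8), cursors c1@0 c2@5 c3@7, authorship ........
After op 2 (move_left): buffer="sreikwwa" (len 8), cursors c1@0 c2@4 c3@6, authorship ........
After op 3 (insert('d')): buffer="dsreidkwdwa" (len 11), cursors c1@1 c2@6 c3@9, authorship 1....2..3..

Answer: 1 6 9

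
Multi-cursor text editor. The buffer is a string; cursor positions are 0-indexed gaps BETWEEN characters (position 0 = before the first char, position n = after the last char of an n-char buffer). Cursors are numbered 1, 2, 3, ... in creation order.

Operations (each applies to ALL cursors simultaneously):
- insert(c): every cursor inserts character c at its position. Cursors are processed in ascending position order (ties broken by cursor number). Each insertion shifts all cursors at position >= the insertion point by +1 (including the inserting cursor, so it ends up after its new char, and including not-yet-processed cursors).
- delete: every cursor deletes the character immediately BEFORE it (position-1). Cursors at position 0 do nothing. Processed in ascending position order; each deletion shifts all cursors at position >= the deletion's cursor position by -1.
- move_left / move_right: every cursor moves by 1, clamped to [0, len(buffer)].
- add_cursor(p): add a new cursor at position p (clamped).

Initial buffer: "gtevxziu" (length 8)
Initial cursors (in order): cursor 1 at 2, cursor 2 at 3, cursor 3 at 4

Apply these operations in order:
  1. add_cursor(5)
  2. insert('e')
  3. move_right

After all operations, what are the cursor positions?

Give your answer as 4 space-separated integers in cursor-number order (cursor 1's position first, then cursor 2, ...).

After op 1 (add_cursor(5)): buffer="gtevxziu" (len 8), cursors c1@2 c2@3 c3@4 c4@5, authorship ........
After op 2 (insert('e')): buffer="gteeevexeziu" (len 12), cursors c1@3 c2@5 c3@7 c4@9, authorship ..1.2.3.4...
After op 3 (move_right): buffer="gteeevexeziu" (len 12), cursors c1@4 c2@6 c3@8 c4@10, authorship ..1.2.3.4...

Answer: 4 6 8 10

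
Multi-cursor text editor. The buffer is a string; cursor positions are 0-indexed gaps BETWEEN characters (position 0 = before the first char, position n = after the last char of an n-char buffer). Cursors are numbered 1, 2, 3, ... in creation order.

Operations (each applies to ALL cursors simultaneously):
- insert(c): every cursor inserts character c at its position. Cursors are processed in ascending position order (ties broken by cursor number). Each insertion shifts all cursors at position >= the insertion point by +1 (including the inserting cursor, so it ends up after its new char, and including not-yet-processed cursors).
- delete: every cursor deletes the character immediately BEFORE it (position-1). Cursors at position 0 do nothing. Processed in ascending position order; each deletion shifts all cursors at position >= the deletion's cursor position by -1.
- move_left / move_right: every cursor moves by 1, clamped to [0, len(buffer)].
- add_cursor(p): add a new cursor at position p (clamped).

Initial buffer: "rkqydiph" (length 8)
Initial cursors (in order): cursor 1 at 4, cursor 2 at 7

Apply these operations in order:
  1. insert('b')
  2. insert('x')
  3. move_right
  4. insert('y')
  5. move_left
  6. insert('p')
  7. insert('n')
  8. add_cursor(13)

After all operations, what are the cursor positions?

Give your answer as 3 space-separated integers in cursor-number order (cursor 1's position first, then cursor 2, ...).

Answer: 9 17 13

Derivation:
After op 1 (insert('b')): buffer="rkqybdipbh" (len 10), cursors c1@5 c2@9, authorship ....1...2.
After op 2 (insert('x')): buffer="rkqybxdipbxh" (len 12), cursors c1@6 c2@11, authorship ....11...22.
After op 3 (move_right): buffer="rkqybxdipbxh" (len 12), cursors c1@7 c2@12, authorship ....11...22.
After op 4 (insert('y')): buffer="rkqybxdyipbxhy" (len 14), cursors c1@8 c2@14, authorship ....11.1..22.2
After op 5 (move_left): buffer="rkqybxdyipbxhy" (len 14), cursors c1@7 c2@13, authorship ....11.1..22.2
After op 6 (insert('p')): buffer="rkqybxdpyipbxhpy" (len 16), cursors c1@8 c2@15, authorship ....11.11..22.22
After op 7 (insert('n')): buffer="rkqybxdpnyipbxhpny" (len 18), cursors c1@9 c2@17, authorship ....11.111..22.222
After op 8 (add_cursor(13)): buffer="rkqybxdpnyipbxhpny" (len 18), cursors c1@9 c3@13 c2@17, authorship ....11.111..22.222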